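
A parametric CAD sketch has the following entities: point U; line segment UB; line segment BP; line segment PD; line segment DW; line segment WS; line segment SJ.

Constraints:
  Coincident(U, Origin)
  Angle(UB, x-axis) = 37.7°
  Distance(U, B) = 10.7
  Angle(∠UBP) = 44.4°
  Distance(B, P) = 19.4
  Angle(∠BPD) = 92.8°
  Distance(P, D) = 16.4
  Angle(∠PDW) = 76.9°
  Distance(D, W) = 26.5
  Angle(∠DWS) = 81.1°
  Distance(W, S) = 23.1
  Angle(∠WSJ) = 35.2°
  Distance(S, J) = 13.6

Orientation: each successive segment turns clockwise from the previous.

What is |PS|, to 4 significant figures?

20.39

U is at the origin; UB runs at 37.7° with length 10.7, so B = (8.466, 6.543). ∠UBP = 44.4° gives BP at -97.90° from the x-axis; with |BP| = 19.4, P = (5.800, -12.67). ∠BPD = 92.8° gives PD at 174.9° from the x-axis; with |PD| = 16.4, D = (-10.54, -11.21). ∠PDW = 76.9° gives DW at 71.80° from the x-axis; with |DW| = 26.5, W = (-2.259, 13.96). ∠DWS = 81.1° gives WS at -27.10° from the x-axis; with |WS| = 23.1, S = (18.31, 3.436). Then |PS| = |S − P| = 20.39.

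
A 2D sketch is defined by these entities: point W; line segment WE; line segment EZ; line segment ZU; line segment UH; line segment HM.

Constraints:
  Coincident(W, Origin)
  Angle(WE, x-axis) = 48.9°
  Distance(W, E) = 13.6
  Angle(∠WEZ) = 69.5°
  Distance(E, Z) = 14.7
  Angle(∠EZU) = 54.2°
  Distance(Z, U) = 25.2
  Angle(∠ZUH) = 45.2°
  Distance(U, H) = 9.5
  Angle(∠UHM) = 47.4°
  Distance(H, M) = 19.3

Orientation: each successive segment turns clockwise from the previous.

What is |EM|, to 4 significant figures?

26.08

W is at the origin; WE runs at 48.9° with length 13.6, so E = (8.940, 10.25). ∠WEZ = 69.5° gives EZ at -61.60° from the x-axis; with |EZ| = 14.7, Z = (15.93, -2.682). ∠EZU = 54.2° gives ZU at 172.6° from the x-axis; with |ZU| = 25.2, U = (-9.058, 0.5633). ∠ZUH = 45.2° gives UH at 37.80° from the x-axis; with |UH| = 9.5, H = (-1.552, 6.386). ∠UHM = 47.4° gives HM at -94.80° from the x-axis; with |HM| = 19.3, M = (-3.167, -12.85). Then |EM| = |M − E| = 26.08.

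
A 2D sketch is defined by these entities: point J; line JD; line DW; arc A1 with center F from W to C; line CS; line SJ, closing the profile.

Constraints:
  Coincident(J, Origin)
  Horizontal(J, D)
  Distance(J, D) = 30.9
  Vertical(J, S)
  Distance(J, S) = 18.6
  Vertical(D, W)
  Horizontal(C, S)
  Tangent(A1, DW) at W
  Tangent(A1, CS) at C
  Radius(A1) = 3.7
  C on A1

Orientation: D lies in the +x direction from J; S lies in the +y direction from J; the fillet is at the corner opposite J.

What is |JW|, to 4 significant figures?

34.30

J is at the origin; J and D share the same y with |JD| = 30.9 and D on the +x side, so D = (30.90, 0.000). JS is vertical with |JS| = 18.6 and S on the +y side, so S = (0.000, 18.60). The virtual corner opposite J is at (30.90, 18.60). The tangent condition forces FW to be normal to DW and tangency of A1 to CS means the radius FC is perpendicular to CS, with radius 3.7, so the center F sits 3.7 in from both sides at F = (27.20, 14.90). That places the tangent points at W = (30.90, 14.90) on DW and C = (27.20, 18.60) on CS. Then |JW| = |W − J| = 34.30.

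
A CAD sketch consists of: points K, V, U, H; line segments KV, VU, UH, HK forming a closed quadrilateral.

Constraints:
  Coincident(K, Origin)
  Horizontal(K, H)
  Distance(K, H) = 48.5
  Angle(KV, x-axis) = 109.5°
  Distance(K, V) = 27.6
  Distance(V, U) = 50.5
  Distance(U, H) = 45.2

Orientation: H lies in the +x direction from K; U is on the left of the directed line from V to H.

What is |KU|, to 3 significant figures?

58.1

Checks: |VU| = 50.50 ✓; |UH| = 45.20 ✓.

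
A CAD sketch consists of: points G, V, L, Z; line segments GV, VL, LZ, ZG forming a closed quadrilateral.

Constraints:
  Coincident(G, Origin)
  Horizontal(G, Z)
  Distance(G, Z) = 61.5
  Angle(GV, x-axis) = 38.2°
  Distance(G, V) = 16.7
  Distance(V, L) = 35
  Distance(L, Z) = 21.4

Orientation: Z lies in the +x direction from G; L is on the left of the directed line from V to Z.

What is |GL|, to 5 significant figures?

50.321

G is at the origin; G and Z share the same y with |GZ| = 61.5 and Z in +x, so Z = (61.5, 0). GV runs at 38.2° with |GV| = 16.7, so V = (13.124, 10.327). L is determined by |VL| = 35.0 and |LZ| = 21.4 together: it lies at the intersection of circle(V, 35.0) and circle(Z, 21.4). With |VZ| = 49.466, the foot of the radical line on VZ is 32.486 from V and the perpendicular offset is √(35.0² − 32.486²) = 13.025. Taking the left-of-VZ solution: L = (47.613, 16.283).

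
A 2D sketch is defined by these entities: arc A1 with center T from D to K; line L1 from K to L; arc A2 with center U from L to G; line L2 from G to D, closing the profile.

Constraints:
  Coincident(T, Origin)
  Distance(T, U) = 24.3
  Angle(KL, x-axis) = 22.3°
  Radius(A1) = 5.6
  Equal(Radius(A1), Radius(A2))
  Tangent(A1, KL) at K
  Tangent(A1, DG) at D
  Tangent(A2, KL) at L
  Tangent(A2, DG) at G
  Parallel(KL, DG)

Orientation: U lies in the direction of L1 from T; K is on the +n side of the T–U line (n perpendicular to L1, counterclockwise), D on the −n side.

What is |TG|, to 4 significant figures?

24.94

The slot axis is L1's direction at 22.3°, so u = (cos 22.3°, sin 22.3°) = (0.9252, 0.3795) and n = (−sin 22.3°, cos 22.3°) = (-0.3795, 0.9252). T is at the origin and U lies 24.3 along u from T, so U = 24.3·u = (22.48, 9.221). Tangency of A1 to both parallel lines with radius 5.6 puts K and D at T ± 5.6·n: K = (-2.125, 5.181), D = (2.125, -5.181). Equal radii place L and G the same way about U: L = U + 5.6·n = (20.36, 14.40), G = U − 5.6·n = (24.61, 4.040). Then |TG| = |G − T| = 24.94.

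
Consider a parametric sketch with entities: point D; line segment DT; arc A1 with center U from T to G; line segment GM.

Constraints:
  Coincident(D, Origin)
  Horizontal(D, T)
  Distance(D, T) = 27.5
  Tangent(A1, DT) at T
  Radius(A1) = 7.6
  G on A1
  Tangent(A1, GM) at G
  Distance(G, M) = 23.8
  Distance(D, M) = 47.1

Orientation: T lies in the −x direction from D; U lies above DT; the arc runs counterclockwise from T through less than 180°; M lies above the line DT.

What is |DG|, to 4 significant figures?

24.46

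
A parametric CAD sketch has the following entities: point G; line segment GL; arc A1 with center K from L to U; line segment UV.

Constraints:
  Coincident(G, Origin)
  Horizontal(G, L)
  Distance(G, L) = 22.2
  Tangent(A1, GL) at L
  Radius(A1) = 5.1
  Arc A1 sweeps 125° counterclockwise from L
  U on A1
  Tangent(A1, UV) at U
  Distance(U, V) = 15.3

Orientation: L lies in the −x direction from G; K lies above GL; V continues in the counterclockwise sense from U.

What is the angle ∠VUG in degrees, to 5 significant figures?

149.00°

G is at the origin; GL is horizontal with |GL| = 22.2 and L on the −x side, so L = (-22.200, 0.0000). A1 meets GL tangentially, so KL is at right angles to GL, so K = L + (0, 5.1) = (-22.200, 5.1000). On A1, L sits at bearing -90° from K; a 125° counterclockwise sweep puts U at bearing 35°, so U = K + 5.1·(cos 35°, sin 35°) = (-18.022, 8.0252). The tangent condition forces KU to be normal to UV, so UV runs along (−sin 35°, cos 35°); with |UV| = 15.3, V = (-26.798, 20.558). Then cos ∠VUG = UV·UG / (|UV||UG|), giving 149.00°.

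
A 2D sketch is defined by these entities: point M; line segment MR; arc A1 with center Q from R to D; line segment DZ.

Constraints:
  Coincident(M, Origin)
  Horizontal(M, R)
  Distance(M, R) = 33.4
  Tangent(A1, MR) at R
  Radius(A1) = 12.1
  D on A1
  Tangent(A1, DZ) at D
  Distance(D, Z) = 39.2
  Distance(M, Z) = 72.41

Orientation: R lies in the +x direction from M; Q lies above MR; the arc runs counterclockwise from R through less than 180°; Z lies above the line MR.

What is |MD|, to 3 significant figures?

46.0

M is at the origin; M and R share the same y with |MR| = 33.4 and R on the +x side, so R = (33.4, 0.00). Since A1 is tangent to MR there, QR ⟂ MR, so Q = R + (0, 12.1) = (33.4, 12.1). Since QD ⟂ DZ (tangency), |QZ| = √(12.1² + 39.2²) = 41.0 regardless of where D sits on A1. So Z lies on both circle(M, 72.41) and circle(Q, 41.0); the above-MR intersection is Z = (55.2, 46.8). D is the foot of the tangent from Z: D = (45.1, 8.97).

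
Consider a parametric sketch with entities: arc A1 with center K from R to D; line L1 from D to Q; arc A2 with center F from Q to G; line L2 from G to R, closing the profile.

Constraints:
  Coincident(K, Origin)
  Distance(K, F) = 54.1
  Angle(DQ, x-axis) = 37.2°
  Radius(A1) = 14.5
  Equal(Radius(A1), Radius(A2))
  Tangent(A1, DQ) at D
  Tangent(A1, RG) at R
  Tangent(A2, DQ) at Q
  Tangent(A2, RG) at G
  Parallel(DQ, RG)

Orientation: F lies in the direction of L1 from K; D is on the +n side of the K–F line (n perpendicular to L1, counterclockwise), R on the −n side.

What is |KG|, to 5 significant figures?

56.009

Tangency of A1 to both parallel lines with radius 14.5 puts D and R at K ± 14.5·n: D = (-8.7667, 11.550), R = (8.7667, -11.550). Equal radii place Q and G the same way about F: Q = F + 14.5·n = (34.326, 44.258), G = F − 14.5·n = (51.859, 21.159). Then |KG| = |G − K| = 56.009.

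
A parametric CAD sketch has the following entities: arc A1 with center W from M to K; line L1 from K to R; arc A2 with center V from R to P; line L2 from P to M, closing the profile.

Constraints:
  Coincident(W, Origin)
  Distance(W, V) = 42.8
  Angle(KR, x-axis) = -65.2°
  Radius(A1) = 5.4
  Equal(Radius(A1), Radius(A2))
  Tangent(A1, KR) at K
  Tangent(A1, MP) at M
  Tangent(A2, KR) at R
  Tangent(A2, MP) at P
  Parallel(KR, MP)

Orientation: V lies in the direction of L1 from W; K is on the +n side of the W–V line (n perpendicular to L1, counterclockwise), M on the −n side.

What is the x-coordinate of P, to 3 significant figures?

13.1

The slot axis is L1's direction at -65.2°, so u = (cos -65.2°, sin -65.2°) = (0.419, -0.908) and n = (−sin -65.2°, cos -65.2°) = (0.908, 0.419). W is at the origin and V lies 42.8 along u from W, so V = 42.8·u = (18.0, -38.9). Tangency of A1 to both parallel lines with radius 5.4 puts K and M at W ± 5.4·n: K = (4.90, 2.27), M = (-4.90, -2.27). Equal radii place R and P the same way about V: R = V + 5.4·n = (22.9, -36.6), P = V − 5.4·n = (13.1, -41.1). So P.x = 13.1.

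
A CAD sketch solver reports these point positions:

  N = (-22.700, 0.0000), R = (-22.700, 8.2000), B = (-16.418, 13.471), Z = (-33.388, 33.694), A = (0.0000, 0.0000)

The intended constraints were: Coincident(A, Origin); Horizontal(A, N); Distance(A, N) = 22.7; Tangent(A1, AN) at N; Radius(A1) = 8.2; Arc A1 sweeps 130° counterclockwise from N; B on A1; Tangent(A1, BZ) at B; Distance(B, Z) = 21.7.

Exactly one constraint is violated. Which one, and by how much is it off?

Distance(B, Z) = 21.7 — off by 4.70.

A = (0.00, 0.00) ✓; A.y = 0.00, N.y = 0.00 ✓; |AN| = 22.70 ✓; ∠(RN, NA) = 90.00° ✓; |RN| = 8.200 ✓; bearing(R→B) − bearing(R→N) = 130.0° ✓; |RB| = 8.200 ✓; ∠(RB, BZ) = 90.00° ✓; |BZ| = 26.40 ✗.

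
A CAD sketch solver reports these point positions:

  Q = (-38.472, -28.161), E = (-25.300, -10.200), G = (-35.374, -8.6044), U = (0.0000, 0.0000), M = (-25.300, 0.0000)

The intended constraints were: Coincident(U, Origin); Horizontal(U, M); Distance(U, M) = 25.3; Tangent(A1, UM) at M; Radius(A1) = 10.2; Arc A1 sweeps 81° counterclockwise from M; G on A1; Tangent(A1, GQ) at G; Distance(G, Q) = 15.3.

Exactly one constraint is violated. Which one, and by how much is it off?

Distance(G, Q) = 15.3 — off by 4.50.

U = (0.00, 0.00) ✓; U.y = 0.00, M.y = 0.00 ✓; |UM| = 25.30 ✓; ∠(EM, MU) = 90.00° ✓; |EM| = 10.20 ✓; bearing(E→G) − bearing(E→M) = 81.00° ✓; |EG| = 10.20 ✓; ∠(EG, GQ) = 90.00° ✓; |GQ| = 19.80 ✗.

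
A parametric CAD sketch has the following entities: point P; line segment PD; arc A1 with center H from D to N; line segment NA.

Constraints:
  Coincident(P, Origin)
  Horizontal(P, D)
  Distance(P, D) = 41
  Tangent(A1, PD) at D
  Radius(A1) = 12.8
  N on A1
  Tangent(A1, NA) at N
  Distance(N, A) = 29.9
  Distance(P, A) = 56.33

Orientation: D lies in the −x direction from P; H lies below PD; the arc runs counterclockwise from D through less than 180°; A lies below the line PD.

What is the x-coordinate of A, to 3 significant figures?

-34.4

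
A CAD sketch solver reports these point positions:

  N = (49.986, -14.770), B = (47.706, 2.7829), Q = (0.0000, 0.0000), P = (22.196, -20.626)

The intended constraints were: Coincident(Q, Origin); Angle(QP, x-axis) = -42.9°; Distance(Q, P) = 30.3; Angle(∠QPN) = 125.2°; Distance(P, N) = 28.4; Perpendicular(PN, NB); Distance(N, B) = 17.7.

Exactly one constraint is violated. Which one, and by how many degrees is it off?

Perpendicular(PN, NB) — off by 4.50°.

Q = (0.00, 0.00) ✓; QP at -42.90° ✓; |QP| = 30.30 ✓; ∠QPN = 125.2° ✓; |PN| = 28.40 ✓; ∠(PN, NB) = 85.50° ✗; |NB| = 17.70 ✓.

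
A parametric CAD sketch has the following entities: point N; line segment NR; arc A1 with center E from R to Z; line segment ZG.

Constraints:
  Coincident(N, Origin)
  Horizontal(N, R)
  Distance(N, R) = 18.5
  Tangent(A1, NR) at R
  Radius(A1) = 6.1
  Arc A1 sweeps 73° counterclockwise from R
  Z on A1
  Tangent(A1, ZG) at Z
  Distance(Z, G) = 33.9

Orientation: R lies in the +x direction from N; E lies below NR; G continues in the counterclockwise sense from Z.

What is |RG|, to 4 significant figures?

39.97

N is at the origin; N and R share the same y with |NR| = 18.5 and R on the +x side, so R = (18.50, 0.000). Since A1 is tangent to NR there, ER ⟂ NR, so E = R + (0, -6.1) = (18.50, -6.100). On A1, R sits at bearing 90° from E; a 73° counterclockwise sweep puts Z at bearing 163°, so Z = E + 6.1·(cos 163°, sin 163°) = (12.67, -4.317). The tangent condition forces EZ to be normal to ZG, so ZG runs along (−sin 163°, cos 163°); with |ZG| = 33.9, G = (2.755, -36.74). Then |RG| = |G − R| = 39.97.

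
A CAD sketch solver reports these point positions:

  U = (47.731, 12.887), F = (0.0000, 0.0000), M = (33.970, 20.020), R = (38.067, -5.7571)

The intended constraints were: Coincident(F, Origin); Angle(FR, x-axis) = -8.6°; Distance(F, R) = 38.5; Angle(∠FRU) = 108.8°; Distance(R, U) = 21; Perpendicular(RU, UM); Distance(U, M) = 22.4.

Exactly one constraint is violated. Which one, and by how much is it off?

Distance(U, M) = 22.4 — off by 6.90.

F = (0.00, 0.00) ✓; FR at -8.600° ✓; |FR| = 38.50 ✓; ∠FRU = 108.8° ✓; |RU| = 21.00 ✓; ∠(RU, UM) = 90.00° ✓; |UM| = 15.50 ✗.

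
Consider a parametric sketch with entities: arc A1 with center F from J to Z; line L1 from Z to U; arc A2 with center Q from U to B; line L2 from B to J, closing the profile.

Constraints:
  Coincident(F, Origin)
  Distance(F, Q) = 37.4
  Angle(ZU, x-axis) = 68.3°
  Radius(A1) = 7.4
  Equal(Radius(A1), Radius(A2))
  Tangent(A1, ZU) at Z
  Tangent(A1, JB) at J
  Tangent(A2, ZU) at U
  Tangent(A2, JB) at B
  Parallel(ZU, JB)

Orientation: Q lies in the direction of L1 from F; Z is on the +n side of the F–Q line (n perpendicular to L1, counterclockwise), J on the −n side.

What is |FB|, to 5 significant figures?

38.125

The slot axis is L1's direction at 68.3°, so u = (cos 68.3°, sin 68.3°) = (0.36975, 0.92913) and n = (−sin 68.3°, cos 68.3°) = (-0.92913, 0.36975). F is at the origin and Q lies 37.4 along u from F, so Q = 37.4·u = (13.829, 34.750). Tangency of A1 to both parallel lines with radius 7.4 puts Z and J at F ± 7.4·n: Z = (-6.8756, 2.7361), J = (6.8756, -2.7361). Equal radii place U and B the same way about Q: U = Q + 7.4·n = (6.9529, 37.486), B = Q − 7.4·n = (20.704, 32.013). Then |FB| = |B − F| = 38.125.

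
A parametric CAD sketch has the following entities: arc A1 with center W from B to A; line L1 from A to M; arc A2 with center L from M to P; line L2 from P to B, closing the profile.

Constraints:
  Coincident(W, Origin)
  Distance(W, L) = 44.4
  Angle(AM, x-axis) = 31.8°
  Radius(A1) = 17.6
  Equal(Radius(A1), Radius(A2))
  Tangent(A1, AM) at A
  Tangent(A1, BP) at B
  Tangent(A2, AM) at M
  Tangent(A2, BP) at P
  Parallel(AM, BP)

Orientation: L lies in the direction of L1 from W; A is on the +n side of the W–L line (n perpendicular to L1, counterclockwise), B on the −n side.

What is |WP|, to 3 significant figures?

47.8

The slot axis is L1's direction at 31.8°, so u = (cos 31.8°, sin 31.8°) = (0.850, 0.527) and n = (−sin 31.8°, cos 31.8°) = (-0.527, 0.850). W is at the origin and L lies 44.4 along u from W, so L = 44.4·u = (37.7, 23.4). Tangency of A1 to both parallel lines with radius 17.6 puts A and B at W ± 17.6·n: A = (-9.27, 15.0), B = (9.27, -15.0). Equal radii place M and P the same way about L: M = L + 17.6·n = (28.5, 38.4), P = L − 17.6·n = (47.0, 8.44). Then |WP| = |P − W| = 47.8.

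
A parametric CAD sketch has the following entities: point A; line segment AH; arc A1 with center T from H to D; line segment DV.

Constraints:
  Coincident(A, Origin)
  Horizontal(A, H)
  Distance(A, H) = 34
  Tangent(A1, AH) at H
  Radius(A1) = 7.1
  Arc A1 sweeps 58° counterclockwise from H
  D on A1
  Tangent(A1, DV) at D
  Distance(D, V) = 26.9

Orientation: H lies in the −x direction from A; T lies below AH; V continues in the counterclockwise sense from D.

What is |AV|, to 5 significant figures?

60.247

A is at the origin; A and H share the same y with |AH| = 34.0 and H on the −x side, so H = (-34.000, 0.0000). A1 meets AH tangentially, so TH is at right angles to AH, so T = H + (0, -7.1) = (-34.000, -7.1000). On A1, H sits at bearing 90° from T; a 58° counterclockwise sweep puts D at bearing 148°, so D = T + 7.1·(cos 148°, sin 148°) = (-40.021, -3.3376). Tangency of A1 to DV means the radius TD is perpendicular to DV, so DV runs along (−sin 148°, cos 148°); with |DV| = 26.9, V = (-54.276, -26.150). Then |AV| = |V − A| = 60.247.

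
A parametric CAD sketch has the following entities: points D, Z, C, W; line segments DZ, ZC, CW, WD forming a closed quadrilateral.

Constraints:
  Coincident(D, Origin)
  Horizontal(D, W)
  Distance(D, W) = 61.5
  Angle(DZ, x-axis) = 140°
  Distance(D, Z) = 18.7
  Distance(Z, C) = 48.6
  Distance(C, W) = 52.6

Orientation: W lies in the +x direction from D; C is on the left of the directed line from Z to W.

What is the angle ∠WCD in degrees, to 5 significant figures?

76.114°

D is at the origin; DW is horizontal with |DW| = 61.5 and W in +x, so W = (61.5, 0). DZ runs at 140.0° with |DZ| = 18.7, so Z = (-14.325, 12.020). C is determined by |ZC| = 48.6 and |CW| = 52.6 together: it lies at the intersection of circle(Z, 48.6) and circle(W, 52.6). With |ZW| = 76.772, the foot of the radical line on ZW is 35.750 from Z and the perpendicular offset is √(48.6² − 35.750²) = 32.923. Taking the left-of-ZW solution: C = (26.138, 38.940).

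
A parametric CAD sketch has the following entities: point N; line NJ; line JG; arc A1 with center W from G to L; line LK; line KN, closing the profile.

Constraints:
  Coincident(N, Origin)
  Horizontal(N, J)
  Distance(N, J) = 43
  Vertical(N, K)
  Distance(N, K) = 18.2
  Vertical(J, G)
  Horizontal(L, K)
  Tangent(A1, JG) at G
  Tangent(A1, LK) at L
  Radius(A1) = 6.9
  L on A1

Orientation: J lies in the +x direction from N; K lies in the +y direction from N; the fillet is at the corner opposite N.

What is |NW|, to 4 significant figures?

37.83

N is at the origin; NJ is horizontal with |NJ| = 43.0 and J on the +x side, so J = (43.00, 0.000). N and K share the same x with |NK| = 18.2 and K on the +y side, so K = (0.000, 18.20). The virtual corner opposite N is at (43.00, 18.20). A1 meets JG tangentially, so WG is at right angles to JG and the tangent condition forces WL to be normal to LK, with radius 6.9, so the center W sits 6.9 in from both sides at W = (36.10, 11.30). Then |NW| = |W − N| = 37.83.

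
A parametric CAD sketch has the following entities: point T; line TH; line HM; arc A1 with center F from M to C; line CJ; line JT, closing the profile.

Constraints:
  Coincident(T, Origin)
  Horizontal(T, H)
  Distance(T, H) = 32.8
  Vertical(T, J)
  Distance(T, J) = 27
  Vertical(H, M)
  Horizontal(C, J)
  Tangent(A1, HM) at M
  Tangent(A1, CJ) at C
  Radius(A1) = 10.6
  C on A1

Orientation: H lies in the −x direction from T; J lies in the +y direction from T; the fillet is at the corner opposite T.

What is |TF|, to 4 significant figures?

27.60

T is at the origin; TH is horizontal with |TH| = 32.8 and H on the −x side, so H = (-32.80, 0.000). T and J share the same x with |TJ| = 27.0 and J on the +y side, so J = (0.000, 27.00). The virtual corner opposite T is at (-32.80, 27.00). The tangent condition forces FM to be normal to HM and since A1 is tangent to CJ there, FC ⟂ CJ, with radius 10.6, so the center F sits 10.6 in from both sides at F = (-22.20, 16.40). Then |TF| = |F − T| = 27.60.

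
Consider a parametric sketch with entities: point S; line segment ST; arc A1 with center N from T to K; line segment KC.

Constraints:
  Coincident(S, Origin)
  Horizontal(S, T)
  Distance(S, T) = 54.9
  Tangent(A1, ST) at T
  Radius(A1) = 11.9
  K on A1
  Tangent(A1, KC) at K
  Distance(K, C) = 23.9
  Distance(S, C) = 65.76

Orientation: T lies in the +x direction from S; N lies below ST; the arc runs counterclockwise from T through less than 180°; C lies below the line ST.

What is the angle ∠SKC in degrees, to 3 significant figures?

134°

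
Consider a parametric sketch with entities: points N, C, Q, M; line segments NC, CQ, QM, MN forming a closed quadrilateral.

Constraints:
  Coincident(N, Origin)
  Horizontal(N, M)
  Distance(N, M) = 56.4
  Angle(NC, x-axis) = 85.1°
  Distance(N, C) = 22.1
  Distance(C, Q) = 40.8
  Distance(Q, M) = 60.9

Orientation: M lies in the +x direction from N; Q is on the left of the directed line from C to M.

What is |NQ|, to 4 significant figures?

60.37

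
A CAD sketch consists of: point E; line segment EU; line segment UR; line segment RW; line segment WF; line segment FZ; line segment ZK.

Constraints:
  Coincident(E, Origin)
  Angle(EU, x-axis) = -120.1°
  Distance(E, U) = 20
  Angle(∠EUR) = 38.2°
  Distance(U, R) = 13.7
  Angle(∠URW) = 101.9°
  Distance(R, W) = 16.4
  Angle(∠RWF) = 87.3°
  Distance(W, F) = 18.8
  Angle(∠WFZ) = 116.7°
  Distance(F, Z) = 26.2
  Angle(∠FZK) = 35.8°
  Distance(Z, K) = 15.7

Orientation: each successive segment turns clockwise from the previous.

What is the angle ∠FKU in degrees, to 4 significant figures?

143.4°

E is at the origin; EU runs at -120.1° with length 20.0, so U = (-10.03, -17.30). ∠EUR = 38.2° gives UR at 98.10° from the x-axis; with |UR| = 13.7, R = (-11.96, -3.740). ∠URW = 101.9° gives RW at 20.00° from the x-axis; with |RW| = 16.4, W = (3.450, 1.869). ∠RWF = 87.3° gives WF at -72.70° from the x-axis; with |WF| = 18.8, F = (9.041, -16.08). ∠WFZ = 116.7° gives FZ at -136.0° from the x-axis; with |FZ| = 26.2, Z = (-9.806, -34.28). ∠FZK = 35.8° gives ZK at 79.80° from the x-axis; with |ZK| = 15.7, K = (-7.025, -18.83). Then cos ∠FKU = KF·KU / (|KF||KU|), giving 143.4°.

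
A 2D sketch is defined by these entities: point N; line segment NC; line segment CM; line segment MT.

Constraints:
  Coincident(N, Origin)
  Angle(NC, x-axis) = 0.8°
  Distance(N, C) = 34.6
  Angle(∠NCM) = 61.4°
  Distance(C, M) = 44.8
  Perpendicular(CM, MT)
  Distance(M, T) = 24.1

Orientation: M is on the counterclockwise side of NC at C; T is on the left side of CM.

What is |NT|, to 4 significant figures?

28.93

∠NCM = 61.4°, so CM runs at 0.8° + (180° − 61.4°) = 119.4° from the x-axis; with |CM| = 44.8, M = C + 44.8·(cos 119.4°, sin 119.4°) = (12.60, 39.51). CM is perpendicular to MT; with |MT| = 24.1 on the left of CM, T = M + 24.1·(-0.8712, -0.4909) = (-8.392, 27.68). Then |NT| = |T − N| = 28.93.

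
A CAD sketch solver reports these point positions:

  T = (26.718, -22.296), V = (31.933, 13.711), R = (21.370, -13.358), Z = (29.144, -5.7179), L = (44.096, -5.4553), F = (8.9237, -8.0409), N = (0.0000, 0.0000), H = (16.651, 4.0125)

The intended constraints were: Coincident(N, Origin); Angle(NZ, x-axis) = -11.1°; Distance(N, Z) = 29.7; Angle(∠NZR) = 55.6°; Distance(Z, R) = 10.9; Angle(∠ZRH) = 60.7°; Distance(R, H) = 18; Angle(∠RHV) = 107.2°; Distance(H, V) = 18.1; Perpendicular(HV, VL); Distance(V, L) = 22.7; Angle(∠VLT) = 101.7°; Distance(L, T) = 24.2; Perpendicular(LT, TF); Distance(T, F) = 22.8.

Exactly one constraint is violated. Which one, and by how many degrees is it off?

Perpendicular(LT, TF) — off by 7.20°.

N = (0.00, 0.00) ✓; NZ at -11.10° ✓; |NZ| = 29.70 ✓; ∠NZR = 55.60° ✓; |ZR| = 10.90 ✓; ∠ZRH = 60.70° ✓; |RH| = 18.00 ✓; ∠RHV = 107.2° ✓; |HV| = 18.10 ✓; ∠(HV, VL) = 90.00° ✓; |VL| = 22.70 ✓; ∠VLT = 101.7° ✓; |LT| = 24.20 ✓; ∠(LT, TF) = 82.80° ✗; |TF| = 22.80 ✓.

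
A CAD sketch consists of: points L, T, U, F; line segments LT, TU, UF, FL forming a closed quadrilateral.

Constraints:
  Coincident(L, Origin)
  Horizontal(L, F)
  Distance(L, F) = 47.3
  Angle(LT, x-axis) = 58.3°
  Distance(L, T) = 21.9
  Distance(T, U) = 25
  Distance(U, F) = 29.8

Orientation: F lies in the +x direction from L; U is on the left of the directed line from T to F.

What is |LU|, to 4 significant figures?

44.31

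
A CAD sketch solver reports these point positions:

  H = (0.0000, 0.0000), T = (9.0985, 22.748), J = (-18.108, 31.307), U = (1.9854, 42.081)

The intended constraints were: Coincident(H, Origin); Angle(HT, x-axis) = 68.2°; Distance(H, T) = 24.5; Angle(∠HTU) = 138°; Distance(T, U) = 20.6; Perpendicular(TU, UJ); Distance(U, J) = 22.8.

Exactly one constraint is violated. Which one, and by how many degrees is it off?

Perpendicular(TU, UJ) — off by 8.00°.

H = (0.00, 0.00) ✓; HT at 68.20° ✓; |HT| = 24.50 ✓; ∠HTU = 138.0° ✓; |TU| = 20.60 ✓; ∠(TU, UJ) = 98.00° ✗; |UJ| = 22.80 ✓.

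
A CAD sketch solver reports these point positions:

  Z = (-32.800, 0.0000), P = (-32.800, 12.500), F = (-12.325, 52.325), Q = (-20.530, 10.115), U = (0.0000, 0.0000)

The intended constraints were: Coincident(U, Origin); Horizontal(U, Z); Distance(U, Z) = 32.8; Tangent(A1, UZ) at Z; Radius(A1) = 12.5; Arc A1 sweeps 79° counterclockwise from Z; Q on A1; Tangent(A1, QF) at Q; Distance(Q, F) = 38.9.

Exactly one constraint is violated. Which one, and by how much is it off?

Distance(Q, F) = 38.9 — off by 4.10.

U = (0.00, 0.00) ✓; U.y = 0.00, Z.y = 0.00 ✓; |UZ| = 32.80 ✓; ∠(PZ, ZU) = 90.00° ✓; |PZ| = 12.50 ✓; bearing(P→Q) − bearing(P→Z) = 79.00° ✓; |PQ| = 12.50 ✓; ∠(PQ, QF) = 90.00° ✓; |QF| = 43.00 ✗.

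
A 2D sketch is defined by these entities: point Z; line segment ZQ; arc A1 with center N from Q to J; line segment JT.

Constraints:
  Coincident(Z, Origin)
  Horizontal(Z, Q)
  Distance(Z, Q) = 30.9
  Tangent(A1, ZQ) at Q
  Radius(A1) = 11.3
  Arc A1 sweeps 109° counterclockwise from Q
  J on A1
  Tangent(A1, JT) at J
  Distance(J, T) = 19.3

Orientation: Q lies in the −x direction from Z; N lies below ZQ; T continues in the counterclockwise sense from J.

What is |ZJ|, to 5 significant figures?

44.200

Z is at the origin; ZQ is horizontal with |ZQ| = 30.9 and Q on the −x side, so Q = (-30.900, 0.0000). Since A1 is tangent to ZQ there, NQ ⟂ ZQ, so N = Q + (0, -11.3) = (-30.900, -11.300). On A1, Q sits at bearing 90° from N; a 109° counterclockwise sweep puts J at bearing 199°, so J = N + 11.3·(cos 199°, sin 199°) = (-41.584, -14.979). Then |ZJ| = |J − Z| = 44.200.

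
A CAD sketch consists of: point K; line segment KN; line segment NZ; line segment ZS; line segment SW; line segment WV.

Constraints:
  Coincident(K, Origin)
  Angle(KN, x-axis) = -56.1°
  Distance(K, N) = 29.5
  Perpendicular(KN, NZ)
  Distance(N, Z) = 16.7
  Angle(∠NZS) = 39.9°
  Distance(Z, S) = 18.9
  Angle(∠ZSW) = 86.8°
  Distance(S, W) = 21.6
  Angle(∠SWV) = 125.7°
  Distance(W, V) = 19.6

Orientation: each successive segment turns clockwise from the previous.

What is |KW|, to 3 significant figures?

36.3

K is at the origin; KN runs at -56.1° with length 29.5, so N = (16.5, -24.5). The perpendicularity gives NZ at right angles to KN, so NZ runs at -146°; with |NZ| = 16.7, Z = (2.59, -33.8). ∠NZS = 39.9° gives ZS at 73.8° from the x-axis; with |ZS| = 18.9, S = (7.87, -15.7). ∠ZSW = 86.8° gives SW at -19.4° from the x-axis; with |SW| = 21.6, W = (28.2, -22.8). Then |KW| = |W − K| = 36.3.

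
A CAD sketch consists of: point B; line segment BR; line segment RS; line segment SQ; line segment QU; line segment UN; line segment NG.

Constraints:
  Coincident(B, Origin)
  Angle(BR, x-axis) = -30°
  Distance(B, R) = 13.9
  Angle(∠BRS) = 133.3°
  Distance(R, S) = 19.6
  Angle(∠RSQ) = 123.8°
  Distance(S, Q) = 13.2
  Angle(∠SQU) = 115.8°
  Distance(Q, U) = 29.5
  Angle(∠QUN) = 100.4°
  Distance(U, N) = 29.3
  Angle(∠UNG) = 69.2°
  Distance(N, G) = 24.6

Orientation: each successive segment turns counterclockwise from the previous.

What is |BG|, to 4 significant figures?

10.36

B is at the origin; BR runs at -30.0° with length 13.9, so R = (12.04, -6.950). ∠BRS = 133.3° gives RS at 16.70° from the x-axis; with |RS| = 19.6, S = (30.81, -1.318). ∠RSQ = 123.8° gives SQ at 72.90° from the x-axis; with |SQ| = 13.2, Q = (34.69, 11.30). ∠SQU = 115.8° gives QU at 137.1° from the x-axis; with |QU| = 29.5, U = (13.08, 31.38). ∠QUN = 100.4° gives UN at -143.3° from the x-axis; with |UN| = 29.3, N = (-10.41, 13.87). ∠UNG = 69.2° gives NG at -32.50° from the x-axis; with |NG| = 24.6, G = (10.34, 0.6520). Then |BG| = |G − B| = 10.36.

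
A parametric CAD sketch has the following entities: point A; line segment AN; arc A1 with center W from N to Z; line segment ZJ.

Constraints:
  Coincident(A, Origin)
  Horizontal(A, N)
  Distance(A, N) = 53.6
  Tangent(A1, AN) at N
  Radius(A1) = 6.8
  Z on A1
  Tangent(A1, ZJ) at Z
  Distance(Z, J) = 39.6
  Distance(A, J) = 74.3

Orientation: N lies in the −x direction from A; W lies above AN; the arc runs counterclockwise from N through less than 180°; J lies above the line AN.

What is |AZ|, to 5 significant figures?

47.838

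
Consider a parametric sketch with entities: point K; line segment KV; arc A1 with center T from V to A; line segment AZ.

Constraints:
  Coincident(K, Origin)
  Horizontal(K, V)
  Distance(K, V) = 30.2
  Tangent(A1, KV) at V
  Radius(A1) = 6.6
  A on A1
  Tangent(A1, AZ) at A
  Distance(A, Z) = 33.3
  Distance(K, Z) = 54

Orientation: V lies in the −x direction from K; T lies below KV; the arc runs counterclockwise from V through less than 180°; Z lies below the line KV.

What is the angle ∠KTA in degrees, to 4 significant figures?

168.6°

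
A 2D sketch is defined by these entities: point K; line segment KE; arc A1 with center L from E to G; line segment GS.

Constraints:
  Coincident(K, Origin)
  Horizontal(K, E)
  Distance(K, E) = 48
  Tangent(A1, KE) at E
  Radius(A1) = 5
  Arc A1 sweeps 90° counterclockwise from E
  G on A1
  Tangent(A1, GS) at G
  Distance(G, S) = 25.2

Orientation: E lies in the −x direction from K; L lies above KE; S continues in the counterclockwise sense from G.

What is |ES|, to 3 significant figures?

30.6

K is at the origin; KE is horizontal with |KE| = 48.0 and E on the −x side, so E = (-48.0, 0.00). The tangent condition forces LE to be normal to KE, so L = E + (0, 5) = (-48.0, 5.00). On A1, E sits at bearing -90° from L; a 90° counterclockwise sweep puts G at bearing 0°, so G = L + 5.0·(cos 0°, sin 0°) = (-43.0, 5.00). A1 meets GS tangentially, so LG is at right angles to GS, so GS runs along (−sin 0°, cos 0°); with |GS| = 25.2, S = (-43.0, 30.2). Then |ES| = |S − E| = 30.6.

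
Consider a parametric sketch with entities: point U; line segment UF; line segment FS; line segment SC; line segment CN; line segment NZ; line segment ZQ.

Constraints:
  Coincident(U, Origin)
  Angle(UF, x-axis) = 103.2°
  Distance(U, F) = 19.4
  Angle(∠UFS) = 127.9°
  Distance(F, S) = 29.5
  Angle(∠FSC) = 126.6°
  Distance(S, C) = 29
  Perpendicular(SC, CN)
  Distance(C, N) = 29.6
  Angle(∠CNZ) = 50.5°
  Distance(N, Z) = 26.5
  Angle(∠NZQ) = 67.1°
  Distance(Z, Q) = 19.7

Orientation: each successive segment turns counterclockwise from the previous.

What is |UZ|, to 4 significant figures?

36.29

SC is perpendicular to CN, so CN runs at -61.30°; with |CN| = 29.6, N = (-42.45, -8.675). ∠CNZ = 50.5° gives NZ at 68.20° from the x-axis; with |NZ| = 26.5, Z = (-32.61, 15.93). Then |UZ| = |Z − U| = 36.29.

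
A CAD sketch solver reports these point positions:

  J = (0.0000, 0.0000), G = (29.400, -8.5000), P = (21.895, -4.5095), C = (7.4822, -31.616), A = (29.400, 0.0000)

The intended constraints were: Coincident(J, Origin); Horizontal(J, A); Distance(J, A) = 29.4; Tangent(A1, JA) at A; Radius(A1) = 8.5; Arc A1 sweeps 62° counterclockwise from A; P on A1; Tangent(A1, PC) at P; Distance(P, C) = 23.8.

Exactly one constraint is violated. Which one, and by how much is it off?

Distance(P, C) = 23.8 — off by 6.90.

J = (0.00, 0.00) ✓; J.y = 0.00, A.y = 0.00 ✓; |JA| = 29.40 ✓; ∠(GA, AJ) = 90.00° ✓; |GA| = 8.500 ✓; bearing(G→P) − bearing(G→A) = 62.00° ✓; |GP| = 8.500 ✓; ∠(GP, PC) = 90.00° ✓; |PC| = 30.70 ✗.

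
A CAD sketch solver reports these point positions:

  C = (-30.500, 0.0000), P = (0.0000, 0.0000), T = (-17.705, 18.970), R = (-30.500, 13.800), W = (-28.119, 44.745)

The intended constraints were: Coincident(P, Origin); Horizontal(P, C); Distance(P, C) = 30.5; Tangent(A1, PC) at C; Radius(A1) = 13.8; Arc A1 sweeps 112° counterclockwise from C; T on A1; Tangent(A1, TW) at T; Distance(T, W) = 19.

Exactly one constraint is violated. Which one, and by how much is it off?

Distance(T, W) = 19 — off by 8.80.

P = (0.00, 0.00) ✓; P.y = 0.00, C.y = 0.00 ✓; |PC| = 30.50 ✓; ∠(RC, CP) = 90.00° ✓; |RC| = 13.80 ✓; bearing(R→T) − bearing(R→C) = 112.0° ✓; |RT| = 13.80 ✓; ∠(RT, TW) = 90.00° ✓; |TW| = 27.80 ✗.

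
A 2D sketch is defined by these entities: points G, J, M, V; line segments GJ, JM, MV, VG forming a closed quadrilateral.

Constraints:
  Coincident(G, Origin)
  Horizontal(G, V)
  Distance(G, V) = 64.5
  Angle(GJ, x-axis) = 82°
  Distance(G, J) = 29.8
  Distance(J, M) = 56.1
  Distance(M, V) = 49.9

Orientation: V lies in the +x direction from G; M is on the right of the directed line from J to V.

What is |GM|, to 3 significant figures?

31.8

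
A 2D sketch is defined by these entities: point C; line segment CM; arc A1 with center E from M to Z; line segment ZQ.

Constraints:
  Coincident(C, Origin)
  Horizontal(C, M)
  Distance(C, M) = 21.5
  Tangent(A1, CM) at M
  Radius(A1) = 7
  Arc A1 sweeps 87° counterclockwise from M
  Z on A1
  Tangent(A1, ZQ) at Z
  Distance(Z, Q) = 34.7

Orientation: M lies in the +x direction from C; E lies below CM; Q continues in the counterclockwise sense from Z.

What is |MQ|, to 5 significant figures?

42.215

C is at the origin; C and M share the same y with |CM| = 21.5 and M on the +x side, so M = (21.500, 0.0000). The tangent condition forces EM to be normal to CM, so E = M + (0, -7) = (21.500, -7.0000). On A1, M sits at bearing 90° from E; an 87° counterclockwise sweep puts Z at bearing 177°, so Z = E + 7.0·(cos 177°, sin 177°) = (14.510, -6.6336). A1 meets ZQ tangentially, so EZ is at right angles to ZQ, so ZQ runs along (−sin 177°, cos 177°); with |ZQ| = 34.7, Q = (12.694, -41.286). Then |MQ| = |Q − M| = 42.215.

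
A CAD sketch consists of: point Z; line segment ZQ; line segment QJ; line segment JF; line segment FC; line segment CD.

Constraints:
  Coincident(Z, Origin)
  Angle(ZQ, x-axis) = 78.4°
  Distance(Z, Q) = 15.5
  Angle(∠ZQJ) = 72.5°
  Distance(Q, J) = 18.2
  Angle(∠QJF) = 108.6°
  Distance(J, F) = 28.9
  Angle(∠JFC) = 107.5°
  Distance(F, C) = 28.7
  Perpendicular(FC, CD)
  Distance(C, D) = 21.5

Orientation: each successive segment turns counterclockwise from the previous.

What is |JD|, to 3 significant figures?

37.9

Z is at the origin; ZQ runs at 78.4° with length 15.5, so Q = (3.12, 15.2). ∠ZQJ = 72.5° gives QJ at -174° from the x-axis; with |QJ| = 18.2, J = (-15.0, 13.3). ∠QJF = 108.6° gives JF at -103° from the x-axis; with |JF| = 28.9, F = (-21.3, -14.9). ∠JFC = 107.5° gives FC at -30.2° from the x-axis; with |FC| = 28.7, C = (3.46, -29.3). FC is perpendicular to CD, so CD runs at 59.8°; with |CD| = 21.5, D = (14.3, -10.7). Then |JD| = |D − J| = 37.9.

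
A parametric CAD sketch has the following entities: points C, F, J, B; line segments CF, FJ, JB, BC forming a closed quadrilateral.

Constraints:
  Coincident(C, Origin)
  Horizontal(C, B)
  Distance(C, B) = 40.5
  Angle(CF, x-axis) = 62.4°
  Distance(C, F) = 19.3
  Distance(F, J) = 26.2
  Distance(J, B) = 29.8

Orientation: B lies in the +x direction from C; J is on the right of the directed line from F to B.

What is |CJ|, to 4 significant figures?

15.00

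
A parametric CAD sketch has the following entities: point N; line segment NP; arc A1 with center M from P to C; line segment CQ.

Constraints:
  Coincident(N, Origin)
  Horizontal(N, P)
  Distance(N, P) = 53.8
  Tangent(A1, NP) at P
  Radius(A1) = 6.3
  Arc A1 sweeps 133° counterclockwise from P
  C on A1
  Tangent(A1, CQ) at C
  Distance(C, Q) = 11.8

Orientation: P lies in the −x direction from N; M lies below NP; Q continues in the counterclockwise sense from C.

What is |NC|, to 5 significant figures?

59.361

N is at the origin; NP is horizontal with |NP| = 53.8 and P on the −x side, so P = (-53.800, 0.0000). Since A1 is tangent to NP there, MP ⟂ NP, so M = P + (0, -6.3) = (-53.800, -6.3000). On A1, P sits at bearing 90° from M; a 133° counterclockwise sweep puts C at bearing 223°, so C = M + 6.3·(cos 223°, sin 223°) = (-58.408, -10.597). Then |NC| = |C − N| = 59.361.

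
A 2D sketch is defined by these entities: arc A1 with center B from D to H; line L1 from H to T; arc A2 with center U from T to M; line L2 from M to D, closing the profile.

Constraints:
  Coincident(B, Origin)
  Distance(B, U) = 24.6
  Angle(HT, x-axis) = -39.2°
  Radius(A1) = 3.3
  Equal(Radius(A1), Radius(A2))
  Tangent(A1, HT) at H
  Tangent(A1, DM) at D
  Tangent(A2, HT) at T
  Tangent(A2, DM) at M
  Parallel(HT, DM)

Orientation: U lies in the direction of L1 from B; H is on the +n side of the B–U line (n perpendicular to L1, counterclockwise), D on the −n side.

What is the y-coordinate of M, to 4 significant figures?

-18.11

Tangency of A1 to both parallel lines with radius 3.3 puts H and D at B ± 3.3·n: H = (2.086, 2.557), D = (-2.086, -2.557). Equal radii place T and M the same way about U: T = U + 3.3·n = (21.15, -12.99), M = U − 3.3·n = (16.98, -18.11). So M.y = -18.11.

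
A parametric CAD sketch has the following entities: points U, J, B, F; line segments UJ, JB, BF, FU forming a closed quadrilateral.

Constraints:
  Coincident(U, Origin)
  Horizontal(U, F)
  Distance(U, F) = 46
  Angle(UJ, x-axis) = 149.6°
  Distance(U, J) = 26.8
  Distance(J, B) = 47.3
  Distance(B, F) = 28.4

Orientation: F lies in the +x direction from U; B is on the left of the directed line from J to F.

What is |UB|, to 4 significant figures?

29.95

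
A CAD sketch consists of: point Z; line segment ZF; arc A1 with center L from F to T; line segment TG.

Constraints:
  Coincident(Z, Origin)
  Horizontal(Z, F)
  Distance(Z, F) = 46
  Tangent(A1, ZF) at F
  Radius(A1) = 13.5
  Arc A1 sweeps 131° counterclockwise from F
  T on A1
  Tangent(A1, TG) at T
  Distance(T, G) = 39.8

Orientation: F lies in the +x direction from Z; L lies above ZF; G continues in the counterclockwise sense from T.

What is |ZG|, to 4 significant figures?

60.41

On A1, F sits at bearing -90° from L; a 131° counterclockwise sweep puts T at bearing 41°, so T = L + 13.5·(cos 41°, sin 41°) = (56.19, 22.36). Since A1 is tangent to TG there, LT ⟂ TG, so TG runs along (−sin 41°, cos 41°); with |TG| = 39.8, G = (30.08, 52.39). Then |ZG| = |G − Z| = 60.41.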